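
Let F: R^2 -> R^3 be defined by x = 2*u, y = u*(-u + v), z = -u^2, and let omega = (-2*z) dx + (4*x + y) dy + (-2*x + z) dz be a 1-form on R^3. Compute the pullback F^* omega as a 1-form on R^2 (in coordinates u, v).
F^* omega = (u*(4*u^2 - 3*u*v - 4*u + v^2 + 8*v)) du + (u^2*(-u + v + 8)) dv

Using F^*(f dg) = (f ∘ F) d(g ∘ F), substitute each coordinate x_i by F_i(u, v) in f_i, and replace dx_i by d F_i = (∂F_i/∂u) du + (∂F_i/∂v) dv.
  For the x component: f_1(F) = 2*u^2; d F_1 = (2) du + (0) dv
  For the y component: f_2(F) = u*(-u + v + 8); d F_2 = (-2*u + v) du + (u) dv
  For the z component: f_3(F) = u*(-u - 4); d F_3 = (-2*u) du + (0) dv
Combining and collecting du, dv coefficients:
  coeff of du: u*(4*u^2 - 3*u*v - 4*u + v^2 + 8*v)
  coeff of dv: u^2*(-u + v + 8)
F^* omega = (u*(4*u^2 - 3*u*v - 4*u + v^2 + 8*v)) du + (u^2*(-u + v + 8)) dv.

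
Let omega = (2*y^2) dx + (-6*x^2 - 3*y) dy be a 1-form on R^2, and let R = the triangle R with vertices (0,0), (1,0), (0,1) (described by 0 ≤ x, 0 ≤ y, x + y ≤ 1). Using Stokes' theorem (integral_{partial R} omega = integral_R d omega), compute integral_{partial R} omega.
integral_(partial R) omega = -8/3

Stokes: integral_partial_R omega = integral_R d omega with d omega = (∂Q/∂x - ∂P/∂y) dx ∧ dy.
  ∂Q/∂x = -12*x
  ∂P/∂y = 4*y
  integrand = ∂Q/∂x - ∂P/∂y = -12*x - 4*y.
Integrating over R: integral_0^1 integral_0^{1-x} (-12*x - 4*y) dy dx = -8/3.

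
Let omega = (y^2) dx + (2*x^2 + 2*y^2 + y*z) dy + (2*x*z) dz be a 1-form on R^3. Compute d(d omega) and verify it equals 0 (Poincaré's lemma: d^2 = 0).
d(d omega) = 0

Step 1: d omega = sum_{i<j} (∂f_j/∂x_i - ∂f_i/∂x_j) dx_i ∧ dx_j:
  coeff of dx ∧ dy: 4*x - 2*y
  coeff of dx ∧ dz: 2*z
  coeff of dy ∧ dz: -y
Step 2: Apply d again to each 2-form coefficient. The only possible 3-form in R^3 is dx ∧ dy ∧ dz, with coefficient
  ∂(coeff of dy∧dz)/∂x - ∂(coeff of dx∧dz)/∂y + ∂(coeff of dx∧dy)/∂z
  = ∂/∂x (-y) - ∂/∂y (2*z) + ∂/∂z (4*x - 2*y).
Each of these terms simplifies to sums of mixed partials that cancel in pairs. The result is 0 (by equality of mixed partials for smooth functions — Schwarz / Clairaut).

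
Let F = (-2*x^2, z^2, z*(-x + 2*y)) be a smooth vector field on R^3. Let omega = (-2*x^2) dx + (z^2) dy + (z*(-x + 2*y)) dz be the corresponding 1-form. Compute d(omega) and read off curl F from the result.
d(omega) = (0) dy ∧ dz + (z) dz ∧ dx + (0) dx ∧ dy; curl F = (0, z, 0)

d omega = sum_{i<j} (∂f_j/∂x_i - ∂f_i/∂x_j) dx_i ∧ dx_j. Under the identification (dy ∧ dz, dz ∧ dx, dx ∧ dy) ↔ (e_x, e_y, e_z), the coefficients are exactly the components of curl F. Compute:
  ∂R/∂y - ∂Q/∂z = (2*z) - (2*z) = 0
  ∂P/∂z - ∂R/∂x = (0) - (-z) = z
  ∂Q/∂x - ∂P/∂y = (0) - (0) = 0.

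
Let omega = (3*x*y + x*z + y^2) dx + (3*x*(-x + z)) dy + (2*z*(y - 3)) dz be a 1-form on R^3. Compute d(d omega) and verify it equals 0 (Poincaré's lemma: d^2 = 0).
d(d omega) = 0

Step 1: d omega = sum_{i<j} (∂f_j/∂x_i - ∂f_i/∂x_j) dx_i ∧ dx_j:
  coeff of dx ∧ dy: -9*x - 2*y + 3*z
  coeff of dx ∧ dz: -x
  coeff of dy ∧ dz: -3*x + 2*z
Step 2: Apply d again to each 2-form coefficient. The only possible 3-form in R^3 is dx ∧ dy ∧ dz, with coefficient
  ∂(coeff of dy∧dz)/∂x - ∂(coeff of dx∧dz)/∂y + ∂(coeff of dx∧dy)/∂z
  = ∂/∂x (-3*x + 2*z) - ∂/∂y (-x) + ∂/∂z (-9*x - 2*y + 3*z).
Each of these terms simplifies to sums of mixed partials that cancel in pairs. The result is 0 (by equality of mixed partials for smooth functions — Schwarz / Clairaut).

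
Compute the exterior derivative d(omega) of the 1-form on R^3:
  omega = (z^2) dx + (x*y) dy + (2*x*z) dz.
d(omega) = (y) dx ∧ dy

For a 1-form omega = sum_i f_i dx_i, the exterior derivative is
  d(omega) = sum_{i < j} (∂f_j/∂x_i - ∂f_i/∂x_j) dx_i ∧ dx_j.
  coefficient of dx ∧ dy: ∂f_2/∂x - ∂f_1/∂y = ∂(x*y)/∂x - ∂(z^2)/∂y = y
Assembling: d(omega) = (y) dx ∧ dy.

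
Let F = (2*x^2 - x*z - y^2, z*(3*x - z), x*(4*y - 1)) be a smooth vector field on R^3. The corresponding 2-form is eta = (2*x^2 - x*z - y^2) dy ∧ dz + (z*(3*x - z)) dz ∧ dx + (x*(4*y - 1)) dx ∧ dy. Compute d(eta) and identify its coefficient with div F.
d(eta) = (4*x - z) dx ∧ dy ∧ dz; div F = 4*x - z

For a 2-form in R^3 of the form above, applying d gives a 3-form with coefficient ∂P/∂x + ∂Q/∂y + ∂R/∂z:
  ∂P/∂x = 4*x - z
  ∂Q/∂y = 0
  ∂R/∂z = 0
Sum = 4*x - z, which is exactly div F.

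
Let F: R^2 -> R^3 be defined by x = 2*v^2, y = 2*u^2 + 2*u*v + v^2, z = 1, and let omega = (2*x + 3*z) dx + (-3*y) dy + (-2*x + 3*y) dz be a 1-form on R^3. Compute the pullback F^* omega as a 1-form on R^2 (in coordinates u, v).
F^* omega = (-24*u^3 - 36*u^2*v - 24*u*v^2 - 6*v^3) du + (-12*u^3 - 24*u^2*v - 18*u*v^2 + 10*v^3 + 12*v) dv

Using F^*(f dg) = (f ∘ F) d(g ∘ F), substitute each coordinate x_i by F_i(u, v) in f_i, and replace dx_i by d F_i = (∂F_i/∂u) du + (∂F_i/∂v) dv.
  For the x component: f_1(F) = 4*v^2 + 3; d F_1 = (0) du + (4*v) dv
  For the y component: f_2(F) = -6*u^2 - 6*u*v - 3*v^2; d F_2 = (4*u + 2*v) du + (2*u + 2*v) dv
  For the z component: f_3(F) = 6*u^2 + 6*u*v - v^2; d F_3 = (0) du + (0) dv
Combining and collecting du, dv coefficients:
  coeff of du: -24*u^3 - 36*u^2*v - 24*u*v^2 - 6*v^3
  coeff of dv: -12*u^3 - 24*u^2*v - 18*u*v^2 + 10*v^3 + 12*v
F^* omega = (-24*u^3 - 36*u^2*v - 24*u*v^2 - 6*v^3) du + (-12*u^3 - 24*u^2*v - 18*u*v^2 + 10*v^3 + 12*v) dv.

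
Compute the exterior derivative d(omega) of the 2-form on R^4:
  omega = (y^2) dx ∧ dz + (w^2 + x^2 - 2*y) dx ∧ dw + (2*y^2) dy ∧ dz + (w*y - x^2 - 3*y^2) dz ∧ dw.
d(omega) = (-2*y) dx ∧ dy ∧ dz + (2) dx ∧ dy ∧ dw + (-2*x) dx ∧ dz ∧ dw + (w - 6*y) dy ∧ dz ∧ dw

For a 2-form omega = sum_{i<j} g_{ij} dx_i ∧ dx_j, the exterior derivative is
  d(omega) = sum_{i<j} d(g_{ij}) ∧ dx_i ∧ dx_j = sum_{i<j, k} (∂g_{ij}/∂x_k) dx_k ∧ dx_i ∧ dx_j.
Expand each term, using dx_k ∧ dx_i ∧ dx_j = sgn(permutation) dx_{(a)} ∧ dx_{(b)} ∧ dx_{(c)} with (a < b < c) sorted:
  d(y^2) includes (∂/∂y)(y^2) dy = (2*y) dy, which multiplied by dx ∧ dz gives (-2*y) dx ∧ dy ∧ dz
  d(w^2 + x^2 - 2*y) includes (∂/∂y)(w^2 + x^2 - 2*y) dy = (-2) dy, which multiplied by dx ∧ dw gives (2) dx ∧ dy ∧ dw
  d(w*y - x^2 - 3*y^2) includes (∂/∂x)(w*y - x^2 - 3*y^2) dx = (-2*x) dx, which multiplied by dz ∧ dw gives (-2*x) dx ∧ dz ∧ dw
  d(w*y - x^2 - 3*y^2) includes (∂/∂y)(w*y - x^2 - 3*y^2) dy = (w - 6*y) dy, which multiplied by dz ∧ dw gives (w - 6*y) dy ∧ dz ∧ dw
Collecting like 3-forms: d(omega) = (-2*y) dx ∧ dy ∧ dz + (2) dx ∧ dy ∧ dw + (-2*x) dx ∧ dz ∧ dw + (w - 6*y) dy ∧ dz ∧ dw.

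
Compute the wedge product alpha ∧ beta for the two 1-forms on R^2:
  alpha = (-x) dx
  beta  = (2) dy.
alpha ∧ beta = (-2*x) dx ∧ dy

Distribute the wedge, using dx_i ∧ dx_j = -dx_j ∧ dx_i and dx_i ∧ dx_i = 0. For each pair (i, j) with i < j, the coefficient of dx_i ∧ dx_j in alpha ∧ beta is (alpha_i * beta_j - alpha_j * beta_i). Collecting: alpha ∧ beta = (-2*x) dx ∧ dy.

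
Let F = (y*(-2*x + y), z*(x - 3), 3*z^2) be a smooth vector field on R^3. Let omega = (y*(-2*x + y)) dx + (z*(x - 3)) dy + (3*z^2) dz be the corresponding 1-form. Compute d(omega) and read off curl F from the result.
d(omega) = (3 - x) dy ∧ dz + (0) dz ∧ dx + (2*x - 2*y + z) dx ∧ dy; curl F = (3 - x, 0, 2*x - 2*y + z)

d omega = sum_{i<j} (∂f_j/∂x_i - ∂f_i/∂x_j) dx_i ∧ dx_j. Under the identification (dy ∧ dz, dz ∧ dx, dx ∧ dy) ↔ (e_x, e_y, e_z), the coefficients are exactly the components of curl F. Compute:
  ∂R/∂y - ∂Q/∂z = (0) - (x - 3) = 3 - x
  ∂P/∂z - ∂R/∂x = (0) - (0) = 0
  ∂Q/∂x - ∂P/∂y = (z) - (-2*x + 2*y) = 2*x - 2*y + z.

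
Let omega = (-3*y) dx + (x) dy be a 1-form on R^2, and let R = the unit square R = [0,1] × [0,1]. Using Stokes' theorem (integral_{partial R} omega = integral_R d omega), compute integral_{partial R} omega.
integral_(partial R) omega = 4

Stokes: integral_partial_R omega = integral_R d omega with d omega = (∂Q/∂x - ∂P/∂y) dx ∧ dy.
  ∂Q/∂x = 1
  ∂P/∂y = -3
  integrand = ∂Q/∂x - ∂P/∂y = 4.
Integrating over R: integral_0^1 integral_0^1 (4) dx dy = 4.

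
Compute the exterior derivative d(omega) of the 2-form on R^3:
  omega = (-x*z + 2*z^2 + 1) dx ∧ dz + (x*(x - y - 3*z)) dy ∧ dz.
d(omega) = (2*x - y - 3*z) dx ∧ dy ∧ dz

For a 2-form omega = sum_{i<j} g_{ij} dx_i ∧ dx_j, the exterior derivative is
  d(omega) = sum_{i<j} d(g_{ij}) ∧ dx_i ∧ dx_j = sum_{i<j, k} (∂g_{ij}/∂x_k) dx_k ∧ dx_i ∧ dx_j.
Expand each term, using dx_k ∧ dx_i ∧ dx_j = sgn(permutation) dx_{(a)} ∧ dx_{(b)} ∧ dx_{(c)} with (a < b < c) sorted:
  d(x*(x - y - 3*z)) includes (∂/∂x)(x*(x - y - 3*z)) dx = (2*x - y - 3*z) dx, which multiplied by dy ∧ dz gives (2*x - y - 3*z) dx ∧ dy ∧ dz
Collecting like 3-forms: d(omega) = (2*x - y - 3*z) dx ∧ dy ∧ dz.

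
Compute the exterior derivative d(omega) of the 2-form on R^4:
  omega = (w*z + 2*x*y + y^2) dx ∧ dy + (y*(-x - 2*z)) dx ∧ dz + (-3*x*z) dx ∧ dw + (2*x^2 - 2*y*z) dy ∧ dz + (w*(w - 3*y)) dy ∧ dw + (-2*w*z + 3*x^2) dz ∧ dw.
d(omega) = (w + 5*x + 2*z) dx ∧ dy ∧ dz + (z) dx ∧ dy ∧ dw + (9*x) dx ∧ dz ∧ dw

For a 2-form omega = sum_{i<j} g_{ij} dx_i ∧ dx_j, the exterior derivative is
  d(omega) = sum_{i<j} d(g_{ij}) ∧ dx_i ∧ dx_j = sum_{i<j, k} (∂g_{ij}/∂x_k) dx_k ∧ dx_i ∧ dx_j.
Expand each term, using dx_k ∧ dx_i ∧ dx_j = sgn(permutation) dx_{(a)} ∧ dx_{(b)} ∧ dx_{(c)} with (a < b < c) sorted:
  d(w*z + 2*x*y + y^2) includes (∂/∂z)(w*z + 2*x*y + y^2) dz = (w) dz, which multiplied by dx ∧ dy gives (w) dx ∧ dy ∧ dz
  d(w*z + 2*x*y + y^2) includes (∂/∂w)(w*z + 2*x*y + y^2) dw = (z) dw, which multiplied by dx ∧ dy gives (z) dx ∧ dy ∧ dw
  d(y*(-x - 2*z)) includes (∂/∂y)(y*(-x - 2*z)) dy = (-x - 2*z) dy, which multiplied by dx ∧ dz gives (x + 2*z) dx ∧ dy ∧ dz
  d(-3*x*z) includes (∂/∂z)(-3*x*z) dz = (-3*x) dz, which multiplied by dx ∧ dw gives (3*x) dx ∧ dz ∧ dw
  d(2*x^2 - 2*y*z) includes (∂/∂x)(2*x^2 - 2*y*z) dx = (4*x) dx, which multiplied by dy ∧ dz gives (4*x) dx ∧ dy ∧ dz
  d(-2*w*z + 3*x^2) includes (∂/∂x)(-2*w*z + 3*x^2) dx = (6*x) dx, which multiplied by dz ∧ dw gives (6*x) dx ∧ dz ∧ dw
Collecting like 3-forms: d(omega) = (w + 5*x + 2*z) dx ∧ dy ∧ dz + (z) dx ∧ dy ∧ dw + (9*x) dx ∧ dz ∧ dw.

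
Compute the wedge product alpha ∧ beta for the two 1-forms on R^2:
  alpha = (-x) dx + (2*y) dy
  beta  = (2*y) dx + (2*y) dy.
alpha ∧ beta = (-2*y*(x + 2*y)) dx ∧ dy

Distribute the wedge, using dx_i ∧ dx_j = -dx_j ∧ dx_i and dx_i ∧ dx_i = 0. For each pair (i, j) with i < j, the coefficient of dx_i ∧ dx_j in alpha ∧ beta is (alpha_i * beta_j - alpha_j * beta_i). Collecting: alpha ∧ beta = (-2*y*(x + 2*y)) dx ∧ dy.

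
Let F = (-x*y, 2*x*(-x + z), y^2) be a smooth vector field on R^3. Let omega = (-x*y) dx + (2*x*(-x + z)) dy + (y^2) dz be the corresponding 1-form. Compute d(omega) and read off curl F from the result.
d(omega) = (-2*x + 2*y) dy ∧ dz + (0) dz ∧ dx + (-3*x + 2*z) dx ∧ dy; curl F = (-2*x + 2*y, 0, -3*x + 2*z)

d omega = sum_{i<j} (∂f_j/∂x_i - ∂f_i/∂x_j) dx_i ∧ dx_j. Under the identification (dy ∧ dz, dz ∧ dx, dx ∧ dy) ↔ (e_x, e_y, e_z), the coefficients are exactly the components of curl F. Compute:
  ∂R/∂y - ∂Q/∂z = (2*y) - (2*x) = -2*x + 2*y
  ∂P/∂z - ∂R/∂x = (0) - (0) = 0
  ∂Q/∂x - ∂P/∂y = (-4*x + 2*z) - (-x) = -3*x + 2*z.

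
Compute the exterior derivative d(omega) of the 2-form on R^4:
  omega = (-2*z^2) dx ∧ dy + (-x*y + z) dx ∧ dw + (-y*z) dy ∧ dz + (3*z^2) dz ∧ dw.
d(omega) = (-4*z) dx ∧ dy ∧ dz + (x) dx ∧ dy ∧ dw + (-1) dx ∧ dz ∧ dw

For a 2-form omega = sum_{i<j} g_{ij} dx_i ∧ dx_j, the exterior derivative is
  d(omega) = sum_{i<j} d(g_{ij}) ∧ dx_i ∧ dx_j = sum_{i<j, k} (∂g_{ij}/∂x_k) dx_k ∧ dx_i ∧ dx_j.
Expand each term, using dx_k ∧ dx_i ∧ dx_j = sgn(permutation) dx_{(a)} ∧ dx_{(b)} ∧ dx_{(c)} with (a < b < c) sorted:
  d(-2*z^2) includes (∂/∂z)(-2*z^2) dz = (-4*z) dz, which multiplied by dx ∧ dy gives (-4*z) dx ∧ dy ∧ dz
  d(-x*y + z) includes (∂/∂y)(-x*y + z) dy = (-x) dy, which multiplied by dx ∧ dw gives (x) dx ∧ dy ∧ dw
  d(-x*y + z) includes (∂/∂z)(-x*y + z) dz = (1) dz, which multiplied by dx ∧ dw gives (-1) dx ∧ dz ∧ dw
Collecting like 3-forms: d(omega) = (-4*z) dx ∧ dy ∧ dz + (x) dx ∧ dy ∧ dw + (-1) dx ∧ dz ∧ dw.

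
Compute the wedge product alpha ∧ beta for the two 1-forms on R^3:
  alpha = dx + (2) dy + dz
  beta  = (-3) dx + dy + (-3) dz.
alpha ∧ beta = (7) dx ∧ dy + (-7) dy ∧ dz

Distribute the wedge, using dx_i ∧ dx_j = -dx_j ∧ dx_i and dx_i ∧ dx_i = 0. For each pair (i, j) with i < j, the coefficient of dx_i ∧ dx_j in alpha ∧ beta is (alpha_i * beta_j - alpha_j * beta_i). Collecting: alpha ∧ beta = (7) dx ∧ dy + (-7) dy ∧ dz.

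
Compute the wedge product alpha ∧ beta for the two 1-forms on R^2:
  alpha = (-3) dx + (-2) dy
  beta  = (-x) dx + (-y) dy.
alpha ∧ beta = (-2*x + 3*y) dx ∧ dy

Distribute the wedge, using dx_i ∧ dx_j = -dx_j ∧ dx_i and dx_i ∧ dx_i = 0. For each pair (i, j) with i < j, the coefficient of dx_i ∧ dx_j in alpha ∧ beta is (alpha_i * beta_j - alpha_j * beta_i). Collecting: alpha ∧ beta = (-2*x + 3*y) dx ∧ dy.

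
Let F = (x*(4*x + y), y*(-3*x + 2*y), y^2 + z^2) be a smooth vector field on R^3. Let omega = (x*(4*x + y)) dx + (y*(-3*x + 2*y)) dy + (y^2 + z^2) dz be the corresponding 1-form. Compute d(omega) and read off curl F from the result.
d(omega) = (2*y) dy ∧ dz + (0) dz ∧ dx + (-x - 3*y) dx ∧ dy; curl F = (2*y, 0, -x - 3*y)

d omega = sum_{i<j} (∂f_j/∂x_i - ∂f_i/∂x_j) dx_i ∧ dx_j. Under the identification (dy ∧ dz, dz ∧ dx, dx ∧ dy) ↔ (e_x, e_y, e_z), the coefficients are exactly the components of curl F. Compute:
  ∂R/∂y - ∂Q/∂z = (2*y) - (0) = 2*y
  ∂P/∂z - ∂R/∂x = (0) - (0) = 0
  ∂Q/∂x - ∂P/∂y = (-3*y) - (x) = -x - 3*y.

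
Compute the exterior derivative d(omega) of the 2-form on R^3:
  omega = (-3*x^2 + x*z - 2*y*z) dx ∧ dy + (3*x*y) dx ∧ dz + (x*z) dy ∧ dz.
d(omega) = (-2*x - 2*y + z) dx ∧ dy ∧ dz

For a 2-form omega = sum_{i<j} g_{ij} dx_i ∧ dx_j, the exterior derivative is
  d(omega) = sum_{i<j} d(g_{ij}) ∧ dx_i ∧ dx_j = sum_{i<j, k} (∂g_{ij}/∂x_k) dx_k ∧ dx_i ∧ dx_j.
Expand each term, using dx_k ∧ dx_i ∧ dx_j = sgn(permutation) dx_{(a)} ∧ dx_{(b)} ∧ dx_{(c)} with (a < b < c) sorted:
  d(-3*x^2 + x*z - 2*y*z) includes (∂/∂z)(-3*x^2 + x*z - 2*y*z) dz = (x - 2*y) dz, which multiplied by dx ∧ dy gives (x - 2*y) dx ∧ dy ∧ dz
  d(3*x*y) includes (∂/∂y)(3*x*y) dy = (3*x) dy, which multiplied by dx ∧ dz gives (-3*x) dx ∧ dy ∧ dz
  d(x*z) includes (∂/∂x)(x*z) dx = (z) dx, which multiplied by dy ∧ dz gives (z) dx ∧ dy ∧ dz
Collecting like 3-forms: d(omega) = (-2*x - 2*y + z) dx ∧ dy ∧ dz.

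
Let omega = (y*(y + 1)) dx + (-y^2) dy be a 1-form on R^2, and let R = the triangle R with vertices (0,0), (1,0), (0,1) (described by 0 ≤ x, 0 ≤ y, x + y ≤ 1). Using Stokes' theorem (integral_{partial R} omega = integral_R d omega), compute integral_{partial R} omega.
integral_(partial R) omega = -5/6

Stokes: integral_partial_R omega = integral_R d omega with d omega = (∂Q/∂x - ∂P/∂y) dx ∧ dy.
  ∂Q/∂x = 0
  ∂P/∂y = 2*y + 1
  integrand = ∂Q/∂x - ∂P/∂y = -2*y - 1.
Integrating over R: integral_0^1 integral_0^{1-x} (-2*y - 1) dy dx = -5/6.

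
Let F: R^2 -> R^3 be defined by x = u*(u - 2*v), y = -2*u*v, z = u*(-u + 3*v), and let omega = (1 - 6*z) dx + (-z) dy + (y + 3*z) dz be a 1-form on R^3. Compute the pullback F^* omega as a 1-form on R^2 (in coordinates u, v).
F^* omega = (18*u^3 - 73*u^2*v + 63*u*v^2 + 2*u - 2*v) du + (u*(-23*u^2 + 63*u*v - 2)) dv

Using F^*(f dg) = (f ∘ F) d(g ∘ F), substitute each coordinate x_i by F_i(u, v) in f_i, and replace dx_i by d F_i = (∂F_i/∂u) du + (∂F_i/∂v) dv.
  For the x component: f_1(F) = 6*u^2 - 18*u*v + 1; d F_1 = (2*u - 2*v) du + (-2*u) dv
  For the y component: f_2(F) = u*(u - 3*v); d F_2 = (-2*v) du + (-2*u) dv
  For the z component: f_3(F) = u*(-3*u + 7*v); d F_3 = (-2*u + 3*v) du + (3*u) dv
Combining and collecting du, dv coefficients:
  coeff of du: 18*u^3 - 73*u^2*v + 63*u*v^2 + 2*u - 2*v
  coeff of dv: u*(-23*u^2 + 63*u*v - 2)
F^* omega = (18*u^3 - 73*u^2*v + 63*u*v^2 + 2*u - 2*v) du + (u*(-23*u^2 + 63*u*v - 2)) dv.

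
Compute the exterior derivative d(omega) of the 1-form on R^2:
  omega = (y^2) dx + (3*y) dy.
d(omega) = (-2*y) dx ∧ dy

For a 1-form omega = sum_i f_i dx_i, the exterior derivative is
  d(omega) = sum_{i < j} (∂f_j/∂x_i - ∂f_i/∂x_j) dx_i ∧ dx_j.
  coefficient of dx ∧ dy: ∂f_2/∂x - ∂f_1/∂y = ∂(3*y)/∂x - ∂(y^2)/∂y = -2*y
Assembling: d(omega) = (-2*y) dx ∧ dy.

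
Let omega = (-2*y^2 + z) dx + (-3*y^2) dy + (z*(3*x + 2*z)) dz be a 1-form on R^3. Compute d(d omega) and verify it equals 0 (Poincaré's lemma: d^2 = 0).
d(d omega) = 0

Step 1: d omega = sum_{i<j} (∂f_j/∂x_i - ∂f_i/∂x_j) dx_i ∧ dx_j:
  coeff of dx ∧ dy: 4*y
  coeff of dx ∧ dz: 3*z - 1
  coeff of dy ∧ dz: 0
Step 2: Apply d again to each 2-form coefficient. The only possible 3-form in R^3 is dx ∧ dy ∧ dz, with coefficient
  ∂(coeff of dy∧dz)/∂x - ∂(coeff of dx∧dz)/∂y + ∂(coeff of dx∧dy)/∂z
  = ∂/∂x (0) - ∂/∂y (3*z - 1) + ∂/∂z (4*y).
Each of these terms simplifies to sums of mixed partials that cancel in pairs. The result is 0 (by equality of mixed partials for smooth functions — Schwarz / Clairaut).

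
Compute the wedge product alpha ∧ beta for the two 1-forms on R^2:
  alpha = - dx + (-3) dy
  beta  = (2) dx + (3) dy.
alpha ∧ beta = (3) dx ∧ dy

Distribute the wedge, using dx_i ∧ dx_j = -dx_j ∧ dx_i and dx_i ∧ dx_i = 0. For each pair (i, j) with i < j, the coefficient of dx_i ∧ dx_j in alpha ∧ beta is (alpha_i * beta_j - alpha_j * beta_i). Collecting: alpha ∧ beta = (3) dx ∧ dy.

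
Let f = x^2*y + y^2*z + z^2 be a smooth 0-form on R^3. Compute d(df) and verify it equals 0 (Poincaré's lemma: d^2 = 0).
d(df) = 0

Step 1: df = sum_i (∂f/∂x_i) dx_i = (2*x*y) dx + (x^2 + 2*y*z) dy + (y^2 + 2*z) dz.
Step 2: Apply d again. Using the 1-form formula, the coefficient of dx ∧ dy in d(df) is ∂^2 f/∂x ∂y - ∂^2 f/∂y ∂x = (2*x) - (2*x) = 0 (equality of mixed partials for smooth f).
Similarly for dx ∧ dz and dy ∧ dz — all coefficients vanish. So d(df) = 0.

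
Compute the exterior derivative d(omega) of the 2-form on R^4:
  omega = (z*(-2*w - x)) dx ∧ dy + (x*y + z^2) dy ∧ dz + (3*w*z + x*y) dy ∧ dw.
d(omega) = (-2*w - x + y) dx ∧ dy ∧ dz + (y - 2*z) dx ∧ dy ∧ dw + (-3*w) dy ∧ dz ∧ dw

For a 2-form omega = sum_{i<j} g_{ij} dx_i ∧ dx_j, the exterior derivative is
  d(omega) = sum_{i<j} d(g_{ij}) ∧ dx_i ∧ dx_j = sum_{i<j, k} (∂g_{ij}/∂x_k) dx_k ∧ dx_i ∧ dx_j.
Expand each term, using dx_k ∧ dx_i ∧ dx_j = sgn(permutation) dx_{(a)} ∧ dx_{(b)} ∧ dx_{(c)} with (a < b < c) sorted:
  d(z*(-2*w - x)) includes (∂/∂z)(z*(-2*w - x)) dz = (-2*w - x) dz, which multiplied by dx ∧ dy gives (-2*w - x) dx ∧ dy ∧ dz
  d(z*(-2*w - x)) includes (∂/∂w)(z*(-2*w - x)) dw = (-2*z) dw, which multiplied by dx ∧ dy gives (-2*z) dx ∧ dy ∧ dw
  d(x*y + z^2) includes (∂/∂x)(x*y + z^2) dx = (y) dx, which multiplied by dy ∧ dz gives (y) dx ∧ dy ∧ dz
  d(3*w*z + x*y) includes (∂/∂x)(3*w*z + x*y) dx = (y) dx, which multiplied by dy ∧ dw gives (y) dx ∧ dy ∧ dw
  d(3*w*z + x*y) includes (∂/∂z)(3*w*z + x*y) dz = (3*w) dz, which multiplied by dy ∧ dw gives (-3*w) dy ∧ dz ∧ dw
Collecting like 3-forms: d(omega) = (-2*w - x + y) dx ∧ dy ∧ dz + (y - 2*z) dx ∧ dy ∧ dw + (-3*w) dy ∧ dz ∧ dw.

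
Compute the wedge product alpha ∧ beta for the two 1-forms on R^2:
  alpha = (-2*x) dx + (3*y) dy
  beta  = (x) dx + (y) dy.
alpha ∧ beta = (-5*x*y) dx ∧ dy

Distribute the wedge, using dx_i ∧ dx_j = -dx_j ∧ dx_i and dx_i ∧ dx_i = 0. For each pair (i, j) with i < j, the coefficient of dx_i ∧ dx_j in alpha ∧ beta is (alpha_i * beta_j - alpha_j * beta_i). Collecting: alpha ∧ beta = (-5*x*y) dx ∧ dy.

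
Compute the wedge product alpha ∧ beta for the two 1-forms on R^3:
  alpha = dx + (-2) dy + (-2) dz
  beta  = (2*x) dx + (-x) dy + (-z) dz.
alpha ∧ beta = (3*x) dx ∧ dy + (4*x - z) dx ∧ dz + (-2*x + 2*z) dy ∧ dz

Distribute the wedge, using dx_i ∧ dx_j = -dx_j ∧ dx_i and dx_i ∧ dx_i = 0. For each pair (i, j) with i < j, the coefficient of dx_i ∧ dx_j in alpha ∧ beta is (alpha_i * beta_j - alpha_j * beta_i). Collecting: alpha ∧ beta = (3*x) dx ∧ dy + (4*x - z) dx ∧ dz + (-2*x + 2*z) dy ∧ dz.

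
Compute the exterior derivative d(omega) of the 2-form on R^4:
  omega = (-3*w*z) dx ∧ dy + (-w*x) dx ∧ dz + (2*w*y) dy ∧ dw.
d(omega) = (-3*w) dx ∧ dy ∧ dz + (-3*z) dx ∧ dy ∧ dw + (-x) dx ∧ dz ∧ dw

For a 2-form omega = sum_{i<j} g_{ij} dx_i ∧ dx_j, the exterior derivative is
  d(omega) = sum_{i<j} d(g_{ij}) ∧ dx_i ∧ dx_j = sum_{i<j, k} (∂g_{ij}/∂x_k) dx_k ∧ dx_i ∧ dx_j.
Expand each term, using dx_k ∧ dx_i ∧ dx_j = sgn(permutation) dx_{(a)} ∧ dx_{(b)} ∧ dx_{(c)} with (a < b < c) sorted:
  d(-3*w*z) includes (∂/∂z)(-3*w*z) dz = (-3*w) dz, which multiplied by dx ∧ dy gives (-3*w) dx ∧ dy ∧ dz
  d(-3*w*z) includes (∂/∂w)(-3*w*z) dw = (-3*z) dw, which multiplied by dx ∧ dy gives (-3*z) dx ∧ dy ∧ dw
  d(-w*x) includes (∂/∂w)(-w*x) dw = (-x) dw, which multiplied by dx ∧ dz gives (-x) dx ∧ dz ∧ dw
Collecting like 3-forms: d(omega) = (-3*w) dx ∧ dy ∧ dz + (-3*z) dx ∧ dy ∧ dw + (-x) dx ∧ dz ∧ dw.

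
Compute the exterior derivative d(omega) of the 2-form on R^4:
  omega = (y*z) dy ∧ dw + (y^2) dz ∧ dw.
d(omega) = (y) dy ∧ dz ∧ dw

For a 2-form omega = sum_{i<j} g_{ij} dx_i ∧ dx_j, the exterior derivative is
  d(omega) = sum_{i<j} d(g_{ij}) ∧ dx_i ∧ dx_j = sum_{i<j, k} (∂g_{ij}/∂x_k) dx_k ∧ dx_i ∧ dx_j.
Expand each term, using dx_k ∧ dx_i ∧ dx_j = sgn(permutation) dx_{(a)} ∧ dx_{(b)} ∧ dx_{(c)} with (a < b < c) sorted:
  d(y*z) includes (∂/∂z)(y*z) dz = (y) dz, which multiplied by dy ∧ dw gives (-y) dy ∧ dz ∧ dw
  d(y^2) includes (∂/∂y)(y^2) dy = (2*y) dy, which multiplied by dz ∧ dw gives (2*y) dy ∧ dz ∧ dw
Collecting like 3-forms: d(omega) = (y) dy ∧ dz ∧ dw.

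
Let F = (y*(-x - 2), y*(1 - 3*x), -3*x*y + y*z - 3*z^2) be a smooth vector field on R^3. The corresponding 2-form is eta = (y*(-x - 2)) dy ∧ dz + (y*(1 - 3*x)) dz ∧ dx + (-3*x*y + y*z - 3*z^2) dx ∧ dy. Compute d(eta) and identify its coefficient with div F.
d(eta) = (-3*x - 6*z + 1) dx ∧ dy ∧ dz; div F = -3*x - 6*z + 1

For a 2-form in R^3 of the form above, applying d gives a 3-form with coefficient ∂P/∂x + ∂Q/∂y + ∂R/∂z:
  ∂P/∂x = -y
  ∂Q/∂y = 1 - 3*x
  ∂R/∂z = y - 6*z
Sum = -3*x - 6*z + 1, which is exactly div F.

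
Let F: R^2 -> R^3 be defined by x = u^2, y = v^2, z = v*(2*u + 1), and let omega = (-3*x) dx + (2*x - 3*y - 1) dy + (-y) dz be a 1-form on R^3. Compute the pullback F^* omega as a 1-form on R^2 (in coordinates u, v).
F^* omega = (-6*u^3 - 2*v^3) du + (v*(4*u^2 - 2*u*v - 6*v^2 - v - 2)) dv

Using F^*(f dg) = (f ∘ F) d(g ∘ F), substitute each coordinate x_i by F_i(u, v) in f_i, and replace dx_i by d F_i = (∂F_i/∂u) du + (∂F_i/∂v) dv.
  For the x component: f_1(F) = -3*u^2; d F_1 = (2*u) du + (0) dv
  For the y component: f_2(F) = 2*u^2 - 3*v^2 - 1; d F_2 = (0) du + (2*v) dv
  For the z component: f_3(F) = -v^2; d F_3 = (2*v) du + (2*u + 1) dv
Combining and collecting du, dv coefficients:
  coeff of du: -6*u^3 - 2*v^3
  coeff of dv: v*(4*u^2 - 2*u*v - 6*v^2 - v - 2)
F^* omega = (-6*u^3 - 2*v^3) du + (v*(4*u^2 - 2*u*v - 6*v^2 - v - 2)) dv.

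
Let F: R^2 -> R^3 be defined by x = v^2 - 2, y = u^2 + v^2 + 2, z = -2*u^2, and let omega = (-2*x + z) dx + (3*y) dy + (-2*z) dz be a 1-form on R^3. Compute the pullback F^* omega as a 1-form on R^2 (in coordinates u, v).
F^* omega = (2*u*(-5*u^2 + 3*v^2 + 6)) du + (2*v*(u^2 + v^2 + 10)) dv

Using F^*(f dg) = (f ∘ F) d(g ∘ F), substitute each coordinate x_i by F_i(u, v) in f_i, and replace dx_i by d F_i = (∂F_i/∂u) du + (∂F_i/∂v) dv.
  For the x component: f_1(F) = -2*u^2 - 2*v^2 + 4; d F_1 = (0) du + (2*v) dv
  For the y component: f_2(F) = 3*u^2 + 3*v^2 + 6; d F_2 = (2*u) du + (2*v) dv
  For the z component: f_3(F) = 4*u^2; d F_3 = (-4*u) du + (0) dv
Combining and collecting du, dv coefficients:
  coeff of du: 2*u*(-5*u^2 + 3*v^2 + 6)
  coeff of dv: 2*v*(u^2 + v^2 + 10)
F^* omega = (2*u*(-5*u^2 + 3*v^2 + 6)) du + (2*v*(u^2 + v^2 + 10)) dv.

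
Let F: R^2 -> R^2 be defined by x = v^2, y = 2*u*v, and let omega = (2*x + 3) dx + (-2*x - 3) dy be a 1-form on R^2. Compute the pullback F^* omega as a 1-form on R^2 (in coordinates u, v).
F^* omega = (-4*v^3 - 6*v) du + (-4*u*v^2 - 6*u + 4*v^3 + 6*v) dv

Using F^*(f dg) = (f ∘ F) d(g ∘ F), substitute each coordinate x_i by F_i(u, v) in f_i, and replace dx_i by d F_i = (∂F_i/∂u) du + (∂F_i/∂v) dv.
  For the x component: f_1(F) = 2*v^2 + 3; d F_1 = (0) du + (2*v) dv
  For the y component: f_2(F) = -2*v^2 - 3; d F_2 = (2*v) du + (2*u) dv
Combining and collecting du, dv coefficients:
  coeff of du: -4*v^3 - 6*v
  coeff of dv: -4*u*v^2 - 6*u + 4*v^3 + 6*v
F^* omega = (-4*v^3 - 6*v) du + (-4*u*v^2 - 6*u + 4*v^3 + 6*v) dv.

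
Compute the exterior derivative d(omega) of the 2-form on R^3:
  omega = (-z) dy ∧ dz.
d(omega) = 0

For a 2-form omega = sum_{i<j} g_{ij} dx_i ∧ dx_j, the exterior derivative is
  d(omega) = sum_{i<j} d(g_{ij}) ∧ dx_i ∧ dx_j = sum_{i<j, k} (∂g_{ij}/∂x_k) dx_k ∧ dx_i ∧ dx_j.
Expand each term, using dx_k ∧ dx_i ∧ dx_j = sgn(permutation) dx_{(a)} ∧ dx_{(b)} ∧ dx_{(c)} with (a < b < c) sorted:

Collecting like 3-forms: d(omega) = 0.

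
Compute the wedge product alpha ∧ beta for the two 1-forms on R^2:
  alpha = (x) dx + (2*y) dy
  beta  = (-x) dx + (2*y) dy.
alpha ∧ beta = (4*x*y) dx ∧ dy

Distribute the wedge, using dx_i ∧ dx_j = -dx_j ∧ dx_i and dx_i ∧ dx_i = 0. For each pair (i, j) with i < j, the coefficient of dx_i ∧ dx_j in alpha ∧ beta is (alpha_i * beta_j - alpha_j * beta_i). Collecting: alpha ∧ beta = (4*x*y) dx ∧ dy.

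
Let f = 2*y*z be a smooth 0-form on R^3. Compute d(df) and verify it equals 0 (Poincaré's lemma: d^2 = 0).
d(df) = 0

Step 1: df = sum_i (∂f/∂x_i) dx_i = (0) dx + (2*z) dy + (2*y) dz.
Step 2: Apply d again. Using the 1-form formula, the coefficient of dx ∧ dy in d(df) is ∂^2 f/∂x ∂y - ∂^2 f/∂y ∂x = (0) - (0) = 0 (equality of mixed partials for smooth f).
Similarly for dx ∧ dz and dy ∧ dz — all coefficients vanish. So d(df) = 0.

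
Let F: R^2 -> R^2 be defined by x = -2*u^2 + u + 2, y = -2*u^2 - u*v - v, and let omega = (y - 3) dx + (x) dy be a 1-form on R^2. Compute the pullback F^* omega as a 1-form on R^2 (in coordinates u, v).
F^* omega = (16*u^3 + 6*u^2*v - 6*u^2 + 2*u*v + 4*u - 3*v - 3) du + (2*u^3 + u^2 - 3*u - 2) dv

Using F^*(f dg) = (f ∘ F) d(g ∘ F), substitute each coordinate x_i by F_i(u, v) in f_i, and replace dx_i by d F_i = (∂F_i/∂u) du + (∂F_i/∂v) dv.
  For the x component: f_1(F) = -2*u^2 - u*v - v - 3; d F_1 = (1 - 4*u) du + (0) dv
  For the y component: f_2(F) = -2*u^2 + u + 2; d F_2 = (-4*u - v) du + (-u - 1) dv
Combining and collecting du, dv coefficients:
  coeff of du: 16*u^3 + 6*u^2*v - 6*u^2 + 2*u*v + 4*u - 3*v - 3
  coeff of dv: 2*u^3 + u^2 - 3*u - 2
F^* omega = (16*u^3 + 6*u^2*v - 6*u^2 + 2*u*v + 4*u - 3*v - 3) du + (2*u^3 + u^2 - 3*u - 2) dv.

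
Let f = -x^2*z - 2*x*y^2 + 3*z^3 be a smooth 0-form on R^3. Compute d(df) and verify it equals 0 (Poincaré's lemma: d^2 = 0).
d(df) = 0

Step 1: df = sum_i (∂f/∂x_i) dx_i = (-2*x*z - 2*y^2) dx + (-4*x*y) dy + (-x^2 + 9*z^2) dz.
Step 2: Apply d again. Using the 1-form formula, the coefficient of dx ∧ dy in d(df) is ∂^2 f/∂x ∂y - ∂^2 f/∂y ∂x = (-4*y) - (-4*y) = 0 (equality of mixed partials for smooth f).
Similarly for dx ∧ dz and dy ∧ dz — all coefficients vanish. So d(df) = 0.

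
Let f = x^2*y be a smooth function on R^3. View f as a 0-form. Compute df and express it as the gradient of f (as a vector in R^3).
df = (2*x*y) dx + (x^2) dy + (0) dz; grad f = (2*x*y, x^2, 0)

For a 0-form f, d f = (∂f/∂x) dx + (∂f/∂y) dy + (∂f/∂z) dz. The components of the vector representation are exactly the entries of grad f in Cartesian coordinates:
  ∂f/∂x = 2*x*y
  ∂f/∂y = x^2
  ∂f/∂z = 0.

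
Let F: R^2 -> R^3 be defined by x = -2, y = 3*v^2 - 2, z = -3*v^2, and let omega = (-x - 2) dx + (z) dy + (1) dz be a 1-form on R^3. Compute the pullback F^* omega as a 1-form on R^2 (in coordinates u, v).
F^* omega = (-18*v^3 - 6*v) dv

Using F^*(f dg) = (f ∘ F) d(g ∘ F), substitute each coordinate x_i by F_i(u, v) in f_i, and replace dx_i by d F_i = (∂F_i/∂u) du + (∂F_i/∂v) dv.
  For the x component: f_1(F) = 0; d F_1 = (0) du + (0) dv
  For the y component: f_2(F) = -3*v^2; d F_2 = (0) du + (6*v) dv
  For the z component: f_3(F) = 1; d F_3 = (0) du + (-6*v) dv
Combining and collecting du, dv coefficients:
  coeff of du: 0
  coeff of dv: -18*v^3 - 6*v
F^* omega = (-18*v^3 - 6*v) dv.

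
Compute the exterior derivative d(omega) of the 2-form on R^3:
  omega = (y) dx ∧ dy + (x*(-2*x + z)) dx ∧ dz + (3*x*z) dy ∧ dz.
d(omega) = (3*z) dx ∧ dy ∧ dz

For a 2-form omega = sum_{i<j} g_{ij} dx_i ∧ dx_j, the exterior derivative is
  d(omega) = sum_{i<j} d(g_{ij}) ∧ dx_i ∧ dx_j = sum_{i<j, k} (∂g_{ij}/∂x_k) dx_k ∧ dx_i ∧ dx_j.
Expand each term, using dx_k ∧ dx_i ∧ dx_j = sgn(permutation) dx_{(a)} ∧ dx_{(b)} ∧ dx_{(c)} with (a < b < c) sorted:
  d(3*x*z) includes (∂/∂x)(3*x*z) dx = (3*z) dx, which multiplied by dy ∧ dz gives (3*z) dx ∧ dy ∧ dz
Collecting like 3-forms: d(omega) = (3*z) dx ∧ dy ∧ dz.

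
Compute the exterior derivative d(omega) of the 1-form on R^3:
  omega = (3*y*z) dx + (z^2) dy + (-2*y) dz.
d(omega) = (-3*z) dx ∧ dy + (-3*y) dx ∧ dz + (-2*z - 2) dy ∧ dz

For a 1-form omega = sum_i f_i dx_i, the exterior derivative is
  d(omega) = sum_{i < j} (∂f_j/∂x_i - ∂f_i/∂x_j) dx_i ∧ dx_j.
  coefficient of dx ∧ dy: ∂f_2/∂x - ∂f_1/∂y = ∂(z^2)/∂x - ∂(3*y*z)/∂y = -3*z
  coefficient of dx ∧ dz: ∂f_3/∂x - ∂f_1/∂z = ∂(-2*y)/∂x - ∂(3*y*z)/∂z = -3*y
  coefficient of dy ∧ dz: ∂f_3/∂y - ∂f_2/∂z = ∂(-2*y)/∂y - ∂(z^2)/∂z = -2*z - 2
Assembling: d(omega) = (-3*z) dx ∧ dy + (-3*y) dx ∧ dz + (-2*z - 2) dy ∧ dz.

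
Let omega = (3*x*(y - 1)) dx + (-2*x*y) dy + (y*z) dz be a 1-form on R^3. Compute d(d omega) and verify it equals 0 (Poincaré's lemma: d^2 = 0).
d(d omega) = 0

Step 1: d omega = sum_{i<j} (∂f_j/∂x_i - ∂f_i/∂x_j) dx_i ∧ dx_j:
  coeff of dx ∧ dy: -3*x - 2*y
  coeff of dx ∧ dz: 0
  coeff of dy ∧ dz: z
Step 2: Apply d again to each 2-form coefficient. The only possible 3-form in R^3 is dx ∧ dy ∧ dz, with coefficient
  ∂(coeff of dy∧dz)/∂x - ∂(coeff of dx∧dz)/∂y + ∂(coeff of dx∧dy)/∂z
  = ∂/∂x (z) - ∂/∂y (0) + ∂/∂z (-3*x - 2*y).
Each of these terms simplifies to sums of mixed partials that cancel in pairs. The result is 0 (by equality of mixed partials for smooth functions — Schwarz / Clairaut).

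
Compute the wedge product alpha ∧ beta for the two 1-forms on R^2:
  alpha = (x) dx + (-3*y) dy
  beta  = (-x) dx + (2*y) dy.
alpha ∧ beta = (-x*y) dx ∧ dy

Distribute the wedge, using dx_i ∧ dx_j = -dx_j ∧ dx_i and dx_i ∧ dx_i = 0. For each pair (i, j) with i < j, the coefficient of dx_i ∧ dx_j in alpha ∧ beta is (alpha_i * beta_j - alpha_j * beta_i). Collecting: alpha ∧ beta = (-x*y) dx ∧ dy.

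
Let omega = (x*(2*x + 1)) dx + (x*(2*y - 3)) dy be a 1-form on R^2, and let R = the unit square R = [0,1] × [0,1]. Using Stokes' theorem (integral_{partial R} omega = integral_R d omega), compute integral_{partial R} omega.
integral_(partial R) omega = -2

Stokes: integral_partial_R omega = integral_R d omega with d omega = (∂Q/∂x - ∂P/∂y) dx ∧ dy.
  ∂Q/∂x = 2*y - 3
  ∂P/∂y = 0
  integrand = ∂Q/∂x - ∂P/∂y = 2*y - 3.
Integrating over R: integral_0^1 integral_0^1 (2*y - 3) dx dy = -2.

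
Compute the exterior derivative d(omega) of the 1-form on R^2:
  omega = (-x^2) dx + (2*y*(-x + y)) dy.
d(omega) = (-2*y) dx ∧ dy

For a 1-form omega = sum_i f_i dx_i, the exterior derivative is
  d(omega) = sum_{i < j} (∂f_j/∂x_i - ∂f_i/∂x_j) dx_i ∧ dx_j.
  coefficient of dx ∧ dy: ∂f_2/∂x - ∂f_1/∂y = ∂(2*y*(-x + y))/∂x - ∂(-x^2)/∂y = -2*y
Assembling: d(omega) = (-2*y) dx ∧ dy.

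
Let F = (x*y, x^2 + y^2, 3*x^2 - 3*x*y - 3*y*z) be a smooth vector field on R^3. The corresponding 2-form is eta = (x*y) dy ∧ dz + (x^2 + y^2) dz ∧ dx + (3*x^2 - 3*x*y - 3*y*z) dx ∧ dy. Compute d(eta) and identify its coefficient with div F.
d(eta) = (0) dx ∧ dy ∧ dz; div F = 0

For a 2-form in R^3 of the form above, applying d gives a 3-form with coefficient ∂P/∂x + ∂Q/∂y + ∂R/∂z:
  ∂P/∂x = y
  ∂Q/∂y = 2*y
  ∂R/∂z = -3*y
Sum = 0, which is exactly div F.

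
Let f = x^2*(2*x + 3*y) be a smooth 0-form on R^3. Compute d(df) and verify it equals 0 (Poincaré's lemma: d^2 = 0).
d(df) = 0

Step 1: df = sum_i (∂f/∂x_i) dx_i = (6*x*(x + y)) dx + (3*x^2) dy + (0) dz.
Step 2: Apply d again. Using the 1-form formula, the coefficient of dx ∧ dy in d(df) is ∂^2 f/∂x ∂y - ∂^2 f/∂y ∂x = (6*x) - (6*x) = 0 (equality of mixed partials for smooth f).
Similarly for dx ∧ dz and dy ∧ dz — all coefficients vanish. So d(df) = 0.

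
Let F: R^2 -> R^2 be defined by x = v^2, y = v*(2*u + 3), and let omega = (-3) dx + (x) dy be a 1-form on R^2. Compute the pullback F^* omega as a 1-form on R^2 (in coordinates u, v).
F^* omega = (2*v^3) du + (v*(2*u*v + 3*v - 6)) dv

Using F^*(f dg) = (f ∘ F) d(g ∘ F), substitute each coordinate x_i by F_i(u, v) in f_i, and replace dx_i by d F_i = (∂F_i/∂u) du + (∂F_i/∂v) dv.
  For the x component: f_1(F) = -3; d F_1 = (0) du + (2*v) dv
  For the y component: f_2(F) = v^2; d F_2 = (2*v) du + (2*u + 3) dv
Combining and collecting du, dv coefficients:
  coeff of du: 2*v^3
  coeff of dv: v*(2*u*v + 3*v - 6)
F^* omega = (2*v^3) du + (v*(2*u*v + 3*v - 6)) dv.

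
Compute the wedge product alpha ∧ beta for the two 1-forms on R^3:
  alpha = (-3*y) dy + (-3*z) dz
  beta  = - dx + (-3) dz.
alpha ∧ beta = (-3*y) dx ∧ dy + (9*y) dy ∧ dz + (-3*z) dx ∧ dz

Distribute the wedge, using dx_i ∧ dx_j = -dx_j ∧ dx_i and dx_i ∧ dx_i = 0. For each pair (i, j) with i < j, the coefficient of dx_i ∧ dx_j in alpha ∧ beta is (alpha_i * beta_j - alpha_j * beta_i). Collecting: alpha ∧ beta = (-3*y) dx ∧ dy + (9*y) dy ∧ dz + (-3*z) dx ∧ dz.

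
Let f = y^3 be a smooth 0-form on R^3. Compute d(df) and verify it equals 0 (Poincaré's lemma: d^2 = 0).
d(df) = 0

Step 1: df = sum_i (∂f/∂x_i) dx_i = (0) dx + (3*y^2) dy + (0) dz.
Step 2: Apply d again. Using the 1-form formula, the coefficient of dx ∧ dy in d(df) is ∂^2 f/∂x ∂y - ∂^2 f/∂y ∂x = (0) - (0) = 0 (equality of mixed partials for smooth f).
Similarly for dx ∧ dz and dy ∧ dz — all coefficients vanish. So d(df) = 0.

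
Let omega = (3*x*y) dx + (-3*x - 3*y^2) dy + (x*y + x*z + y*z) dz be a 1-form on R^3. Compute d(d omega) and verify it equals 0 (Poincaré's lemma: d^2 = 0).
d(d omega) = 0

Step 1: d omega = sum_{i<j} (∂f_j/∂x_i - ∂f_i/∂x_j) dx_i ∧ dx_j:
  coeff of dx ∧ dy: -3*x - 3
  coeff of dx ∧ dz: y + z
  coeff of dy ∧ dz: x + z
Step 2: Apply d again to each 2-form coefficient. The only possible 3-form in R^3 is dx ∧ dy ∧ dz, with coefficient
  ∂(coeff of dy∧dz)/∂x - ∂(coeff of dx∧dz)/∂y + ∂(coeff of dx∧dy)/∂z
  = ∂/∂x (x + z) - ∂/∂y (y + z) + ∂/∂z (-3*x - 3).
Each of these terms simplifies to sums of mixed partials that cancel in pairs. The result is 0 (by equality of mixed partials for smooth functions — Schwarz / Clairaut).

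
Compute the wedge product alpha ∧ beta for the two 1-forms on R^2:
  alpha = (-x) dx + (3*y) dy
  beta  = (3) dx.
alpha ∧ beta = (-9*y) dx ∧ dy

Distribute the wedge, using dx_i ∧ dx_j = -dx_j ∧ dx_i and dx_i ∧ dx_i = 0. For each pair (i, j) with i < j, the coefficient of dx_i ∧ dx_j in alpha ∧ beta is (alpha_i * beta_j - alpha_j * beta_i). Collecting: alpha ∧ beta = (-9*y) dx ∧ dy.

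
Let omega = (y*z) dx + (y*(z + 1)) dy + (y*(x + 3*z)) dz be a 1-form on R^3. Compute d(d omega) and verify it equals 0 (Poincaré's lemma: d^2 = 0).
d(d omega) = 0

Step 1: d omega = sum_{i<j} (∂f_j/∂x_i - ∂f_i/∂x_j) dx_i ∧ dx_j:
  coeff of dx ∧ dy: -z
  coeff of dx ∧ dz: 0
  coeff of dy ∧ dz: x - y + 3*z
Step 2: Apply d again to each 2-form coefficient. The only possible 3-form in R^3 is dx ∧ dy ∧ dz, with coefficient
  ∂(coeff of dy∧dz)/∂x - ∂(coeff of dx∧dz)/∂y + ∂(coeff of dx∧dy)/∂z
  = ∂/∂x (x - y + 3*z) - ∂/∂y (0) + ∂/∂z (-z).
Each of these terms simplifies to sums of mixed partials that cancel in pairs. The result is 0 (by equality of mixed partials for smooth functions — Schwarz / Clairaut).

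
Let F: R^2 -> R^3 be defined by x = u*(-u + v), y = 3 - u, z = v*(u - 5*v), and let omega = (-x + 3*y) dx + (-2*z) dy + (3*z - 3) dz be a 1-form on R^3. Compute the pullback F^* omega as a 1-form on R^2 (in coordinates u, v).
F^* omega = (-2*u^3 + 3*u^2*v + 6*u^2 + 2*u*v^2 - u*v - 18*u - 15*v^3 - 10*v^2 + 6*v) du + (u^3 + 2*u^2*v - 3*u^2 - 45*u*v^2 + 6*u + 150*v^3 + 30*v) dv

Using F^*(f dg) = (f ∘ F) d(g ∘ F), substitute each coordinate x_i by F_i(u, v) in f_i, and replace dx_i by d F_i = (∂F_i/∂u) du + (∂F_i/∂v) dv.
  For the x component: f_1(F) = u^2 - u*v - 3*u + 9; d F_1 = (-2*u + v) du + (u) dv
  For the y component: f_2(F) = 2*v*(-u + 5*v); d F_2 = (-1) du + (0) dv
  For the z component: f_3(F) = 3*u*v - 15*v^2 - 3; d F_3 = (v) du + (u - 10*v) dv
Combining and collecting du, dv coefficients:
  coeff of du: -2*u^3 + 3*u^2*v + 6*u^2 + 2*u*v^2 - u*v - 18*u - 15*v^3 - 10*v^2 + 6*v
  coeff of dv: u^3 + 2*u^2*v - 3*u^2 - 45*u*v^2 + 6*u + 150*v^3 + 30*v
F^* omega = (-2*u^3 + 3*u^2*v + 6*u^2 + 2*u*v^2 - u*v - 18*u - 15*v^3 - 10*v^2 + 6*v) du + (u^3 + 2*u^2*v - 3*u^2 - 45*u*v^2 + 6*u + 150*v^3 + 30*v) dv.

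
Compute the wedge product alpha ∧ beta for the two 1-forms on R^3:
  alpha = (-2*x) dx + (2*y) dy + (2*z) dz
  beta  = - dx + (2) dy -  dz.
alpha ∧ beta = (-4*x + 2*y) dx ∧ dy + (2*x + 2*z) dx ∧ dz + (-2*y - 4*z) dy ∧ dz

Distribute the wedge, using dx_i ∧ dx_j = -dx_j ∧ dx_i and dx_i ∧ dx_i = 0. For each pair (i, j) with i < j, the coefficient of dx_i ∧ dx_j in alpha ∧ beta is (alpha_i * beta_j - alpha_j * beta_i). Collecting: alpha ∧ beta = (-4*x + 2*y) dx ∧ dy + (2*x + 2*z) dx ∧ dz + (-2*y - 4*z) dy ∧ dz.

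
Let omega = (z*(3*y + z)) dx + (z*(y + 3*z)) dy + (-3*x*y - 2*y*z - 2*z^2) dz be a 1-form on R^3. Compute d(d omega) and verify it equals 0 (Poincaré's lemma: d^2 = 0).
d(d omega) = 0

Step 1: d omega = sum_{i<j} (∂f_j/∂x_i - ∂f_i/∂x_j) dx_i ∧ dx_j:
  coeff of dx ∧ dy: -3*z
  coeff of dx ∧ dz: -6*y - 2*z
  coeff of dy ∧ dz: -3*x - y - 8*z
Step 2: Apply d again to each 2-form coefficient. The only possible 3-form in R^3 is dx ∧ dy ∧ dz, with coefficient
  ∂(coeff of dy∧dz)/∂x - ∂(coeff of dx∧dz)/∂y + ∂(coeff of dx∧dy)/∂z
  = ∂/∂x (-3*x - y - 8*z) - ∂/∂y (-6*y - 2*z) + ∂/∂z (-3*z).
Each of these terms simplifies to sums of mixed partials that cancel in pairs. The result is 0 (by equality of mixed partials for smooth functions — Schwarz / Clairaut).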